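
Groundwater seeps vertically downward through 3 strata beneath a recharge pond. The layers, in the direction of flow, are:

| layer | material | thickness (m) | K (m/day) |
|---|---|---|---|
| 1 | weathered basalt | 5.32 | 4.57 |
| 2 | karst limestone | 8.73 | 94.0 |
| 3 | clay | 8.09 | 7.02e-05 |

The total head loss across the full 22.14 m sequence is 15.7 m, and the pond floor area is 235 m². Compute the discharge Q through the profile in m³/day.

Flow is perpendicular to layering, so the layers act in series and the equivalent K is the thickness-weighted harmonic mean.
Total thickness L = 5.32 + 8.73 + 8.09 = 22.14 m.
Σ(b_i/K_i) = 5.32/4.57 + 8.73/94.0 + 8.09/7.02e-05 = 1.152e+05 d.
K_eq = L / Σ(b_i/K_i) = 22.14 / 1.152e+05 = 0.0001921 m/day.
Q = K_eq · A · (Δh/L) = 0.0001921 × 235 × (15.7/22.14) = 0.03201 m³/day.

0.0320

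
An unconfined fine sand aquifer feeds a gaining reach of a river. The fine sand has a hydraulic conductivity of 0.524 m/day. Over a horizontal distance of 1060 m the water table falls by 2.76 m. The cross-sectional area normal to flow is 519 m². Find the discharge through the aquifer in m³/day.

0.708

Hydraulic gradient i = Δh / L = 2.76 / 1060 = 0.002604.
Darcy's law: Q = K · A · i = 0.5240 × 519.0 × 0.002604 = 0.7081 m³/day.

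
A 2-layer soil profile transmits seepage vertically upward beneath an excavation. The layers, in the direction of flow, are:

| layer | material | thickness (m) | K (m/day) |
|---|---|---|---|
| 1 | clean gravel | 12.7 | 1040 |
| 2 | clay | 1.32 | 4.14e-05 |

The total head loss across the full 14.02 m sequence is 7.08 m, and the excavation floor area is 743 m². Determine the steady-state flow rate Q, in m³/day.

0.165

Flow is perpendicular to layering, so the layers act in series and the equivalent K is the thickness-weighted harmonic mean.
Total thickness L = 12.7 + 1.32 = 14.02 m.
Σ(b_i/K_i) = 12.7/1040 + 1.32/4.14e-05 = 31884 d.
K_eq = L / Σ(b_i/K_i) = 14.02 / 31884 = 0.0004397 m/day.
Q = K_eq · A · (Δh/L) = 0.0004397 × 743 × (7.08/14.02) = 0.1650 m³/day.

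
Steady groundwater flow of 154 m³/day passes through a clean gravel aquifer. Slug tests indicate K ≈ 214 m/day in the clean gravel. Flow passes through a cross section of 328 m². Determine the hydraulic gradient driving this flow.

0.00219

From Q = K·A·i, i = Q / (K·A) = 154 / (214.0 × 328.0) = 0.002194.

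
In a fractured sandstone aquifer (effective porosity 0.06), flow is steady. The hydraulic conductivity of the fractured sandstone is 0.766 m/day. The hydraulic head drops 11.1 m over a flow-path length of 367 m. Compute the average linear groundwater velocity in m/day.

0.386

Hydraulic gradient i = Δh / L = 11.1 / 367 = 0.03025.
Darcy flux q = K · i = 0.7660 × 0.03025 = 0.02317 m/day.
Seepage velocity v = q / n_e = 0.02317 / 0.06 = 0.3861 m/day.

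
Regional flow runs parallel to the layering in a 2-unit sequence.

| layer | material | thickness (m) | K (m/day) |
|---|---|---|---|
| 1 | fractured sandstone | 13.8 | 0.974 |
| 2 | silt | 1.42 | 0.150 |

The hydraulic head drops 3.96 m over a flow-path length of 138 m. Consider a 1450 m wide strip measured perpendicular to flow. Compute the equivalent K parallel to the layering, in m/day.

Flow is parallel to layering, so each bed carries its own Darcy discharge and the transmissivities add.
Σ(K_i·b_i) = 0.974×13.8 + 0.150×1.42 = 13.65 m²/day.
Total thickness b = 15.22 m, so K_eq = Σ(K_i·b_i)/b = 0.8971 m/day.

0.897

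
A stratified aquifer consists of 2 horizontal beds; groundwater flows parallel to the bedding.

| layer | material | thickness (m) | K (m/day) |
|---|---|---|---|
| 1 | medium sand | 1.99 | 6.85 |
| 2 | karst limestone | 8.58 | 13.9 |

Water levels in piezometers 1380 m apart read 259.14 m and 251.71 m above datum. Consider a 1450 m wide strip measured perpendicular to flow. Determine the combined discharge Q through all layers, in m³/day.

1040

Flow is parallel to layering, so each bed carries its own Darcy discharge and the transmissivities add.
Σ(K_i·b_i) = 6.85×1.99 + 13.9×8.58 = 132.9 m²/day.
Hydraulic gradient i = (259.14 − 251.71) / 1380 = 7.43 / 1380 = 0.005384.
Q = Σ(K_i·b_i) · W · i = 132.9 × 1450 × 0.005384 = 1037 m³/day.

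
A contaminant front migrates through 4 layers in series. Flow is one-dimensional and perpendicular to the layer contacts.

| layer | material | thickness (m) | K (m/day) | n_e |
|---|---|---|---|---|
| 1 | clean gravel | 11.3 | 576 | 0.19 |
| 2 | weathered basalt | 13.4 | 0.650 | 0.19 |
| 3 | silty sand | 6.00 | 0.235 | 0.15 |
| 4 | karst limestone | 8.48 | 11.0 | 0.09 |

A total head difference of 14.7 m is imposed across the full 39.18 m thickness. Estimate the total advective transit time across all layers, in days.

20.3

With flow normal to the layers, continuity requires the same specific discharge q through every layer.
Σ(b_i/K_i) = 11.3/576 + 13.4/0.650 + 6.00/0.235 + 8.48/11.0 = 46.94 d.
q = Δh / Σ(b_i/K_i) = 14.7 / 46.94 = 0.3132 m/day.
In each layer the seepage velocity is v_i = q/n_i, so the layer transit time is t_i = b_i·n_i / q:
  layer 1 (clean gravel): t_1 = 11.3 × 0.19 / 0.3132 = 6.855 d
  layer 2 (weathered basalt): t_2 = 13.4 × 0.19 / 0.3132 = 8.130 d
  layer 3 (silty sand): t_3 = 6.00 × 0.15 / 0.3132 = 2.874 d
  layer 4 (karst limestone): t_4 = 8.48 × 0.09 / 0.3132 = 2.437 d
Total t = Σ t_i = 20.30 days.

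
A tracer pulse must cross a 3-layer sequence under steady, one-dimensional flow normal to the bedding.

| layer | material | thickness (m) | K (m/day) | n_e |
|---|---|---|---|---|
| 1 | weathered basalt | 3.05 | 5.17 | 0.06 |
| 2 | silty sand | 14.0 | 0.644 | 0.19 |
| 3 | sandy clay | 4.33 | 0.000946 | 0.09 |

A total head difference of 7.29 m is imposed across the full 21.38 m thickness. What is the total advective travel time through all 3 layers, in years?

5.58

With flow normal to the layers, continuity requires the same specific discharge q through every layer.
Σ(b_i/K_i) = 3.05/5.17 + 14.0/0.644 + 4.33/0.000946 = 4599 d.
q = Δh / Σ(b_i/K_i) = 7.29 / 4599 = 0.001585 m/day.
In each layer the seepage velocity is v_i = q/n_i, so the layer transit time is t_i = b_i·n_i / q:
  layer 1 (weathered basalt): t_1 = 3.05 × 0.06 / 0.001585 = 115.5 d
  layer 2 (silty sand): t_2 = 14.0 × 0.19 / 0.001585 = 1678 d
  layer 3 (sandy clay): t_3 = 4.33 × 0.09 / 0.001585 = 245.9 d
Total t = Σ t_i = 2040 days = 5.584 years.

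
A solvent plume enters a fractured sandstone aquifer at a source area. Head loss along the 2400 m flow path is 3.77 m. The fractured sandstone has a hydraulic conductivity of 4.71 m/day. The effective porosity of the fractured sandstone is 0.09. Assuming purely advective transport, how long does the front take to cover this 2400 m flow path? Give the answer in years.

79.9

Hydraulic gradient i = Δh / L = 3.77 / 2400 = 0.001571.
Darcy flux q = K · i = 4.710 × 0.001571 = 0.007399 m/day.
Seepage velocity v = q / n_e = 0.007399 / 0.09 = 0.08221 m/day.
Travel time t = L / v = 2400 / 0.08221 = 29195 days = 79.93 years.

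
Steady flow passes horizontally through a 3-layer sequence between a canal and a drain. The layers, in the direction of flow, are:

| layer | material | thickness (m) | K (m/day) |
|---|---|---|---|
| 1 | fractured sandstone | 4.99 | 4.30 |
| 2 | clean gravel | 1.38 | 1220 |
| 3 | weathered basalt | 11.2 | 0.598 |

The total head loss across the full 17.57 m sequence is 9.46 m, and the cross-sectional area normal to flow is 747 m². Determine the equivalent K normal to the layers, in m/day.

0.883

Flow is perpendicular to layering, so the layers act in series and the equivalent K is the thickness-weighted harmonic mean.
Total thickness L = 4.99 + 1.38 + 11.2 = 17.57 m.
Σ(b_i/K_i) = 4.99/4.30 + 1.38/1220 + 11.2/0.598 = 19.89 d.
K_eq = L / Σ(b_i/K_i) = 17.57 / 19.89 = 0.8833 m/day.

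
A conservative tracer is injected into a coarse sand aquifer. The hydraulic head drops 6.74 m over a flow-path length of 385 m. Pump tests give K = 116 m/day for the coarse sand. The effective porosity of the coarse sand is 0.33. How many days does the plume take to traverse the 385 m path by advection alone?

Hydraulic gradient i = Δh / L = 6.74 / 385 = 0.01751.
Darcy flux q = K · i = 116.0 × 0.01751 = 2.031 m/day.
Seepage velocity v = q / n_e = 2.031 / 0.33 = 6.154 m/day.
Travel time t = L / v = 385 / 6.154 = 62.56 days.

62.6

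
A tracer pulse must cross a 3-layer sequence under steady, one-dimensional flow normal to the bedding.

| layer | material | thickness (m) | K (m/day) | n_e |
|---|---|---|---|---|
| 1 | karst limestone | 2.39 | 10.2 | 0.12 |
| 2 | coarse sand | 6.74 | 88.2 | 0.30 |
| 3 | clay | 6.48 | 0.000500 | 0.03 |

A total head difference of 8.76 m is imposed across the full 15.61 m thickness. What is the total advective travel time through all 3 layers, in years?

With flow normal to the layers, continuity requires the same specific discharge q through every layer.
Σ(b_i/K_i) = 2.39/10.2 + 6.74/88.2 + 6.48/0.000500 = 12960 d.
q = Δh / Σ(b_i/K_i) = 8.76 / 12960 = 0.0006759 m/day.
In each layer the seepage velocity is v_i = q/n_i, so the layer transit time is t_i = b_i·n_i / q:
  layer 1 (karst limestone): t_1 = 2.39 × 0.12 / 0.0006759 = 424.3 d
  layer 2 (coarse sand): t_2 = 6.74 × 0.30 / 0.0006759 = 2992 d
  layer 3 (clay): t_3 = 6.48 × 0.03 / 0.0006759 = 287.6 d
Total t = Σ t_i = 3703 days = 10.14 years.

10.1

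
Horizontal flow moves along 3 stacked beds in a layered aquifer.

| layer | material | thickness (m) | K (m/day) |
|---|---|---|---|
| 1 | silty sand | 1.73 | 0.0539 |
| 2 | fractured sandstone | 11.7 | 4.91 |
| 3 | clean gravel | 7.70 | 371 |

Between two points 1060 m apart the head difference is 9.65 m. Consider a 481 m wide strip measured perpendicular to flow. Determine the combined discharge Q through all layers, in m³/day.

12800

Flow is parallel to layering, so each bed carries its own Darcy discharge and the transmissivities add.
Σ(K_i·b_i) = 0.0539×1.73 + 4.91×11.7 + 371×7.70 = 2914 m²/day.
Hydraulic gradient i = Δh / L = 9.65 / 1060 = 0.009104.
Q = Σ(K_i·b_i) · W · i = 2914 × 481 × 0.009104 = 12761 m³/day.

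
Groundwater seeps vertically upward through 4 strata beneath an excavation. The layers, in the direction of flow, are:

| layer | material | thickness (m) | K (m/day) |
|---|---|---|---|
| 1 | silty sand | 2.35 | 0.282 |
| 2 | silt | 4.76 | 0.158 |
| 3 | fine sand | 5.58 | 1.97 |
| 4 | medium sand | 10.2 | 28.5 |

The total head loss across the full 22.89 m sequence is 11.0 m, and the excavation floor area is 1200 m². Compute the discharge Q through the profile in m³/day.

317

Flow is perpendicular to layering, so the layers act in series and the equivalent K is the thickness-weighted harmonic mean.
Total thickness L = 2.35 + 4.76 + 5.58 + 10.2 = 22.89 m.
Σ(b_i/K_i) = 2.35/0.282 + 4.76/0.158 + 5.58/1.97 + 10.2/28.5 = 41.65 d.
K_eq = L / Σ(b_i/K_i) = 22.89 / 41.65 = 0.5496 m/day.
Q = K_eq · A · (Δh/L) = 0.5496 × 1200 × (11.0/22.89) = 316.9 m³/day.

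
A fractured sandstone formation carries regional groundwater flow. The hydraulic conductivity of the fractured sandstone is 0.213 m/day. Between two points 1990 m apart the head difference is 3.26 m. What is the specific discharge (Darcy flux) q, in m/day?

0.000349

Hydraulic gradient i = Δh / L = 3.26 / 1990 = 0.001638.
Specific discharge q = K · i = 0.2130 × 0.001638 = 0.0003489 m/day.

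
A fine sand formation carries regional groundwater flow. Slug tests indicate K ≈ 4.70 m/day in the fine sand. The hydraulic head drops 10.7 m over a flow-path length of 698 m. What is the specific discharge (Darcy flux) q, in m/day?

0.0720

Hydraulic gradient i = Δh / L = 10.7 / 698 = 0.01533.
Specific discharge q = K · i = 4.700 × 0.01533 = 0.07205 m/day.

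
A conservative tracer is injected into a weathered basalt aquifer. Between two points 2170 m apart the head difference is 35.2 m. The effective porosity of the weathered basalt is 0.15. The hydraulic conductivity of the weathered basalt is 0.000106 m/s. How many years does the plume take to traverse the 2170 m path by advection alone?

6.00

Convert K: 0.000106 m/s × 86400 = 9.158 m/day.
Hydraulic gradient i = Δh / L = 35.2 / 2170 = 0.01622.
Darcy flux q = K · i = 9.158 × 0.01622 = 0.1486 m/day.
Seepage velocity v = q / n_e = 0.1486 / 0.15 = 0.9904 m/day.
Travel time t = L / v = 2170 / 0.9904 = 2191 days = 5.999 years.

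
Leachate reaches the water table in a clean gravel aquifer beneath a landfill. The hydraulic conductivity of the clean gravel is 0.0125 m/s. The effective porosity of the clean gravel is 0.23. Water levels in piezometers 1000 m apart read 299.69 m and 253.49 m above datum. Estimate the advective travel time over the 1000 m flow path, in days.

Convert K: 0.0125 m/s × 86400 = 1080 m/day.
Hydraulic gradient i = (299.69 − 253.49) / 1000 = 46.2 / 1000 = 0.04620.
Darcy flux q = K · i = 1080 × 0.04620 = 49.90 m/day.
Seepage velocity v = q / n_e = 49.90 / 0.23 = 216.9 m/day.
Travel time t = L / v = 1000 / 216.9 = 4.610 days.

4.61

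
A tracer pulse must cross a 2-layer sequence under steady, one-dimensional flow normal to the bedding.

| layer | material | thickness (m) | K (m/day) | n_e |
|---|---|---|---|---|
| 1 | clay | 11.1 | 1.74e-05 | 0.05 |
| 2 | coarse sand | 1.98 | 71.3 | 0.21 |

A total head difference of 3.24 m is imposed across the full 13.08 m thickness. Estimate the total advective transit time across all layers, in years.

With flow normal to the layers, continuity requires the same specific discharge q through every layer.
Σ(b_i/K_i) = 11.1/1.74e-05 + 1.98/71.3 = 6.379e+05 d.
q = Δh / Σ(b_i/K_i) = 3.24 / 6.379e+05 = 5.079e-06 m/day.
In each layer the seepage velocity is v_i = q/n_i, so the layer transit time is t_i = b_i·n_i / q:
  layer 1 (clay): t_1 = 11.1 × 0.05 / 5.079e-06 = 1.093e+05 d
  layer 2 (coarse sand): t_2 = 1.98 × 0.21 / 5.079e-06 = 81868 d
Total t = Σ t_i = 1.911e+05 days = 523.3 years.

523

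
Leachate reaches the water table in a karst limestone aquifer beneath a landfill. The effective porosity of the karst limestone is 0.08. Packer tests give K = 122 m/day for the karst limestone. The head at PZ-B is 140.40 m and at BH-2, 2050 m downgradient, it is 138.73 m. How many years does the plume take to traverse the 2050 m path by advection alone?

Hydraulic gradient i = (140.40 − 138.73) / 2050 = 1.67 / 2050 = 0.0008146.
Darcy flux q = K · i = 122.0 × 0.0008146 = 0.09939 m/day.
Seepage velocity v = q / n_e = 0.09939 / 0.08 = 1.242 m/day.
Travel time t = L / v = 2050 / 1.242 = 1650 days = 4.518 years.

4.52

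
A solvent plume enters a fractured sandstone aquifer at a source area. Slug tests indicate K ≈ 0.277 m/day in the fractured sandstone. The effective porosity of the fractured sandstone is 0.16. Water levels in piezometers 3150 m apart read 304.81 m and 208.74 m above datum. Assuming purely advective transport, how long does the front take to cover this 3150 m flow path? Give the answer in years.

163

Hydraulic gradient i = (304.81 − 208.74) / 3150 = 96.07 / 3150 = 0.03050.
Darcy flux q = K · i = 0.2770 × 0.03050 = 0.008448 m/day.
Seepage velocity v = q / n_e = 0.008448 / 0.16 = 0.05280 m/day.
Travel time t = L / v = 3150 / 0.05280 = 59659 days = 163.3 years.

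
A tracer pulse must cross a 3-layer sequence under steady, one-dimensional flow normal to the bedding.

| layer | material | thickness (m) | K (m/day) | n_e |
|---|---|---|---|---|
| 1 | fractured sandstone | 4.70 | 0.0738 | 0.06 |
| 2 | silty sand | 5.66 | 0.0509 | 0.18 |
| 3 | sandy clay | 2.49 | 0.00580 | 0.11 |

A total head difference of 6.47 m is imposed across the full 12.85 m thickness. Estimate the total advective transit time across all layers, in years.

With flow normal to the layers, continuity requires the same specific discharge q through every layer.
Σ(b_i/K_i) = 4.70/0.0738 + 5.66/0.0509 + 2.49/0.00580 = 604.2 d.
q = Δh / Σ(b_i/K_i) = 6.47 / 604.2 = 0.01071 m/day.
In each layer the seepage velocity is v_i = q/n_i, so the layer transit time is t_i = b_i·n_i / q:
  layer 1 (fractured sandstone): t_1 = 4.70 × 0.06 / 0.01071 = 26.33 d
  layer 2 (silty sand): t_2 = 5.66 × 0.18 / 0.01071 = 95.14 d
  layer 3 (sandy clay): t_3 = 2.49 × 0.11 / 0.01071 = 25.58 d
Total t = Σ t_i = 147.1 days = 0.4026 years.

0.403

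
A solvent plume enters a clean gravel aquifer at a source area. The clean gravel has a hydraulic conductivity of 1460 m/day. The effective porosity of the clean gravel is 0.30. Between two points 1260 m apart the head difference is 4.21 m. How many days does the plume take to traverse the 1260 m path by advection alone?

Hydraulic gradient i = Δh / L = 4.21 / 1260 = 0.003341.
Darcy flux q = K · i = 1460 × 0.003341 = 4.878 m/day.
Seepage velocity v = q / n_e = 4.878 / 0.30 = 16.26 m/day.
Travel time t = L / v = 1260 / 16.26 = 77.49 days.

77.5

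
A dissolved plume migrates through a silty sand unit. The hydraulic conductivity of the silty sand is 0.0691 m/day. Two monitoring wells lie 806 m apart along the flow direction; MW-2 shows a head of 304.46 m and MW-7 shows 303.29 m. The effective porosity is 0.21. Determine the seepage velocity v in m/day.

Hydraulic gradient i = (304.46 − 303.29) / 806 = 1.17 / 806 = 0.001452.
Darcy flux q = K · i = 0.06910 × 0.001452 = 0.0001003 m/day.
Seepage velocity v = q / n_e = 0.0001003 / 0.21 = 0.0004776 m/day.

0.000478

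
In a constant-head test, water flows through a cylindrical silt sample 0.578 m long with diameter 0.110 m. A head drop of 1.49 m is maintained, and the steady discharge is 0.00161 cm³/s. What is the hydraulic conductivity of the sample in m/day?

Cross-sectional area A = π·(d/2)² = π × (0.110/2)² = 0.009503 m².
Convert discharge: 0.00161 cm³/s = 1.610e-09 m³/s.
Darcy's law rearranged: K = Q·L / (A·Δh) = 1.610e-09 × 0.578 / (0.009503 × 1.49) = 6.572e-08 m/s = 0.005678 m/day.

0.00568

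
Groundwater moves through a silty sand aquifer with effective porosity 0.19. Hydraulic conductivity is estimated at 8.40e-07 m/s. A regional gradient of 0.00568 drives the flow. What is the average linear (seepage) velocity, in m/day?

Convert K: 8.40e-07 m/s × 86400 = 0.07258 m/day.
Hydraulic gradient i = 0.00568.
Darcy flux q = K · i = 0.07258 × 0.005680 = 0.0004122 m/day.
Seepage velocity v = q / n_e = 0.0004122 / 0.19 = 0.002170 m/day.

0.00217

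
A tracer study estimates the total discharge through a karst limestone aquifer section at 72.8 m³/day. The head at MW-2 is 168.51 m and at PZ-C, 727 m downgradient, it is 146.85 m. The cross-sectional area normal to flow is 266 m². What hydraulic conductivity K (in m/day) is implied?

9.19

Hydraulic gradient i = (168.51 − 146.85) / 727 = 21.66 / 727 = 0.02979.
From Q = K·A·i, K = Q / (A·i) = 72.8 / (266.0 × 0.02979) = 9.186 m/day.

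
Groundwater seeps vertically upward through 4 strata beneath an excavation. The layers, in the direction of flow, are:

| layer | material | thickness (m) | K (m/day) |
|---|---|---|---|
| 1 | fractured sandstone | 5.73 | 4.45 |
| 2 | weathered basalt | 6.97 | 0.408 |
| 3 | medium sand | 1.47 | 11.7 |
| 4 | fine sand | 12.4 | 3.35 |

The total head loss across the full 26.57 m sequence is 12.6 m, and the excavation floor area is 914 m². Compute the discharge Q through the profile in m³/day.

Flow is perpendicular to layering, so the layers act in series and the equivalent K is the thickness-weighted harmonic mean.
Total thickness L = 5.73 + 6.97 + 1.47 + 12.4 = 26.57 m.
Σ(b_i/K_i) = 5.73/4.45 + 6.97/0.408 + 1.47/11.7 + 12.4/3.35 = 22.20 d.
K_eq = L / Σ(b_i/K_i) = 26.57 / 22.20 = 1.197 m/day.
Q = K_eq · A · (Δh/L) = 1.197 × 914 × (12.6/26.57) = 518.8 m³/day.

519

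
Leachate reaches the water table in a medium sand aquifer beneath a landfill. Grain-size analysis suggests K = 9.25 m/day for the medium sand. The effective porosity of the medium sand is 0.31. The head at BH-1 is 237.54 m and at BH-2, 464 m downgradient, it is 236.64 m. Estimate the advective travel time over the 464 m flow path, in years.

21.9

Hydraulic gradient i = (237.54 − 236.64) / 464 = 0.9 / 464 = 0.001940.
Darcy flux q = K · i = 9.250 × 0.001940 = 0.01794 m/day.
Seepage velocity v = q / n_e = 0.01794 / 0.31 = 0.05788 m/day.
Travel time t = L / v = 464 / 0.05788 = 8017 days = 21.95 years.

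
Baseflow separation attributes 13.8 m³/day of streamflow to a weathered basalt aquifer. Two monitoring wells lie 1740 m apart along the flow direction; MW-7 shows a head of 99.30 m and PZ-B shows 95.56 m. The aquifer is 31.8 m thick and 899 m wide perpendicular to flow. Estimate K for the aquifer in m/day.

0.225

Cross-sectional area A = 899 × 31.8 = 28588 m².
Hydraulic gradient i = (99.30 − 95.56) / 1740 = 3.74 / 1740 = 0.002149.
From Q = K·A·i, K = Q / (A·i) = 13.8 / (28588 × 0.002149) = 0.2246 m/day.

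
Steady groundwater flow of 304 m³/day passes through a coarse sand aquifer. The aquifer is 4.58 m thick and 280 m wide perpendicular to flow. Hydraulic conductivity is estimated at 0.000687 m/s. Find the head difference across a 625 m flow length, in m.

2.50

Convert K: 0.000687 m/s × 86400 = 59.36 m/day.
Cross-sectional area A = 280 × 4.58 = 1282 m².
From Q = K·A·i, i = Q / (K·A) = 304 / (59.36 × 1282) = 0.003994.
Head loss Δh = i · L = 0.003994 × 625 = 2.496 m.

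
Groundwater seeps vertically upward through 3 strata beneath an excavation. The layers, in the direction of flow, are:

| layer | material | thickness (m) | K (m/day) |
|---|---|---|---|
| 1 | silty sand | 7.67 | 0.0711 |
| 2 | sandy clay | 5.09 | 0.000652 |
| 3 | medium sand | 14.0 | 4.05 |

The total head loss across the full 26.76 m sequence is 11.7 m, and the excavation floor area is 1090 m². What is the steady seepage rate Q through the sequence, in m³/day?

Flow is perpendicular to layering, so the layers act in series and the equivalent K is the thickness-weighted harmonic mean.
Total thickness L = 7.67 + 5.09 + 14.0 = 26.76 m.
Σ(b_i/K_i) = 7.67/0.0711 + 5.09/0.000652 + 14.0/4.05 = 7918 d.
K_eq = L / Σ(b_i/K_i) = 26.76 / 7918 = 0.003380 m/day.
Q = K_eq · A · (Δh/L) = 0.003380 × 1090 × (11.7/26.76) = 1.611 m³/day.

1.61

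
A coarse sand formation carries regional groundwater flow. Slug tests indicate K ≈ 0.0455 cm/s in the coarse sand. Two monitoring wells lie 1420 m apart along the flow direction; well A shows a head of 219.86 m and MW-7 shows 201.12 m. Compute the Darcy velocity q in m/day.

Convert K: 0.0455 cm/s × 864 = 39.31 m/day.
Hydraulic gradient i = (219.86 − 201.12) / 1420 = 18.74 / 1420 = 0.01320.
Specific discharge q = K · i = 39.31 × 0.01320 = 0.5188 m/day.

0.519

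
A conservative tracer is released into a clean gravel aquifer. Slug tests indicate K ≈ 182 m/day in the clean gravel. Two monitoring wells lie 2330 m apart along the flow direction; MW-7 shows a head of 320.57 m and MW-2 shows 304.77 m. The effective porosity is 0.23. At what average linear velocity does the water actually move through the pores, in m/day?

5.37

Hydraulic gradient i = (320.57 − 304.77) / 2330 = 15.8 / 2330 = 0.006781.
Darcy flux q = K · i = 182.0 × 0.006781 = 1.234 m/day.
Seepage velocity v = q / n_e = 1.234 / 0.23 = 5.366 m/day.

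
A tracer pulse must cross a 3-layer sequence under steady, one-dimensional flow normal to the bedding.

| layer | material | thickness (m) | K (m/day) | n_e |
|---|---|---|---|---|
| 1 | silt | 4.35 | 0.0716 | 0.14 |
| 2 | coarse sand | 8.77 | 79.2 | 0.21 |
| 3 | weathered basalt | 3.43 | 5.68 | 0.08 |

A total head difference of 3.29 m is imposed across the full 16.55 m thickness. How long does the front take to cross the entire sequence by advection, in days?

With flow normal to the layers, continuity requires the same specific discharge q through every layer.
Σ(b_i/K_i) = 4.35/0.0716 + 8.77/79.2 + 3.43/5.68 = 61.47 d.
q = Δh / Σ(b_i/K_i) = 3.29 / 61.47 = 0.05352 m/day.
In each layer the seepage velocity is v_i = q/n_i, so the layer transit time is t_i = b_i·n_i / q:
  layer 1 (silt): t_1 = 4.35 × 0.14 / 0.05352 = 11.38 d
  layer 2 (coarse sand): t_2 = 8.77 × 0.21 / 0.05352 = 34.41 d
  layer 3 (weathered basalt): t_3 = 3.43 × 0.08 / 0.05352 = 5.127 d
Total t = Σ t_i = 50.91 days.

50.9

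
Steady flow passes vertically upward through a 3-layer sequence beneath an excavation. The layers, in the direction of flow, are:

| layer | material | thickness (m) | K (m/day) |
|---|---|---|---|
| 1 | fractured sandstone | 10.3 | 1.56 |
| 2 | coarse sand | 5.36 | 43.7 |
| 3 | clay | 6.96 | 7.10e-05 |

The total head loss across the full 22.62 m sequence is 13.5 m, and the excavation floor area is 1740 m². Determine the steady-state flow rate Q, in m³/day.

Flow is perpendicular to layering, so the layers act in series and the equivalent K is the thickness-weighted harmonic mean.
Total thickness L = 10.3 + 5.36 + 6.96 = 22.62 m.
Σ(b_i/K_i) = 10.3/1.56 + 5.36/43.7 + 6.96/7.10e-05 = 98035 d.
K_eq = L / Σ(b_i/K_i) = 22.62 / 98035 = 0.0002307 m/day.
Q = K_eq · A · (Δh/L) = 0.0002307 × 1740 × (13.5/22.62) = 0.2396 m³/day.

0.240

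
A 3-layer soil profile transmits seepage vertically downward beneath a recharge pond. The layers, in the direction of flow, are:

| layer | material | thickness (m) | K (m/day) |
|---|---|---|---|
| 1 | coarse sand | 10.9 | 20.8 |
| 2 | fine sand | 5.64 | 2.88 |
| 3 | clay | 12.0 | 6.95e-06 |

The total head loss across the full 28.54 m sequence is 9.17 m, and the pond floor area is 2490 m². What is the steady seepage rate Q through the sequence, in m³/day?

Flow is perpendicular to layering, so the layers act in series and the equivalent K is the thickness-weighted harmonic mean.
Total thickness L = 10.9 + 5.64 + 12.0 = 28.54 m.
Σ(b_i/K_i) = 10.9/20.8 + 5.64/2.88 + 12.0/6.95e-06 = 1.727e+06 d.
K_eq = L / Σ(b_i/K_i) = 28.54 / 1.727e+06 = 1.653e-05 m/day.
Q = K_eq · A · (Δh/L) = 1.653e-05 × 2490 × (9.17/28.54) = 0.01322 m³/day.

0.0132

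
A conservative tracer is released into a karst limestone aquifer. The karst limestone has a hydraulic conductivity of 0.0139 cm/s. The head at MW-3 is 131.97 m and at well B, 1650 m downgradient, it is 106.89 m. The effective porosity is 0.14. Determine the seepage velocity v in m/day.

1.30

Convert K: 0.0139 cm/s × 864 = 12.01 m/day.
Hydraulic gradient i = (131.97 − 106.89) / 1650 = 25.08 / 1650 = 0.01520.
Darcy flux q = K · i = 12.01 × 0.01520 = 0.1825 m/day.
Seepage velocity v = q / n_e = 0.1825 / 0.14 = 1.304 m/day.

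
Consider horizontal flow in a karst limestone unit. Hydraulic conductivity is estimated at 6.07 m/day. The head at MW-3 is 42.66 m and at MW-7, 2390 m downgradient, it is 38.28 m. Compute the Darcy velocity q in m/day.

Hydraulic gradient i = (42.66 − 38.28) / 2390 = 4.38 / 2390 = 0.001833.
Specific discharge q = K · i = 6.070 × 0.001833 = 0.01112 m/day.

0.0111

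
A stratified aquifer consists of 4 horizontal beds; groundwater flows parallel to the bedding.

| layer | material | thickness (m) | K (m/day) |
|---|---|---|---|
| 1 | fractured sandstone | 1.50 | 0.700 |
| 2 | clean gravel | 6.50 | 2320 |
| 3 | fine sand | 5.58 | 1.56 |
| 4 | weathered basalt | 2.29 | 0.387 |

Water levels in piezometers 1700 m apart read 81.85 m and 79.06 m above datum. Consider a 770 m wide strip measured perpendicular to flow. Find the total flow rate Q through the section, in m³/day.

Flow is parallel to layering, so each bed carries its own Darcy discharge and the transmissivities add.
Σ(K_i·b_i) = 0.700×1.50 + 2320×6.50 + 1.56×5.58 + 0.387×2.29 = 15091 m²/day.
Hydraulic gradient i = (81.85 − 79.06) / 1700 = 2.79 / 1700 = 0.001641.
Q = Σ(K_i·b_i) · W · i = 15091 × 770 × 0.001641 = 19070 m³/day.

19100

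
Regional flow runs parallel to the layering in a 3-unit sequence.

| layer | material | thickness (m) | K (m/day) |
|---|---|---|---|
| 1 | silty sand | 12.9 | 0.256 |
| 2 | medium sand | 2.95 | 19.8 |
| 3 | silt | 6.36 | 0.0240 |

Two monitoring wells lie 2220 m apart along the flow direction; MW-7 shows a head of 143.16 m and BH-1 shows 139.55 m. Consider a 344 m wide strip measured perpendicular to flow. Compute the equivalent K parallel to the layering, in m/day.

2.79

Flow is parallel to layering, so each bed carries its own Darcy discharge and the transmissivities add.
Σ(K_i·b_i) = 0.256×12.9 + 19.8×2.95 + 0.0240×6.36 = 61.87 m²/day.
Total thickness b = 22.21 m, so K_eq = Σ(K_i·b_i)/b = 2.785 m/day.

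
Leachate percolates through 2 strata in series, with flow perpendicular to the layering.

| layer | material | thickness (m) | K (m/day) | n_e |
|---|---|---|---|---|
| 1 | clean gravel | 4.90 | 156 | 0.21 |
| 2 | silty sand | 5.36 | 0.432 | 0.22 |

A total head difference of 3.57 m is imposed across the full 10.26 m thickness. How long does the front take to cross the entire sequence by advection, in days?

With flow normal to the layers, continuity requires the same specific discharge q through every layer.
Σ(b_i/K_i) = 4.90/156 + 5.36/0.432 = 12.44 d.
q = Δh / Σ(b_i/K_i) = 3.57 / 12.44 = 0.2870 m/day.
In each layer the seepage velocity is v_i = q/n_i, so the layer transit time is t_i = b_i·n_i / q:
  layer 1 (clean gravel): t_1 = 4.90 × 0.21 / 0.2870 = 3.585 d
  layer 2 (silty sand): t_2 = 5.36 × 0.22 / 0.2870 = 4.109 d
Total t = Σ t_i = 7.694 days.

7.69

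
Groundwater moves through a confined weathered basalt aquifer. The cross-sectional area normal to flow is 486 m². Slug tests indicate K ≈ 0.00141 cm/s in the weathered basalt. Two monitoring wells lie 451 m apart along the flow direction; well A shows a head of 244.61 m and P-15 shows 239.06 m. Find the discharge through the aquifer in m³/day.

7.29

Convert K: 0.00141 cm/s × 864 = 1.218 m/day.
Hydraulic gradient i = (244.61 − 239.06) / 451 = 5.55 / 451 = 0.01231.
Darcy's law: Q = K · A · i = 1.218 × 486.0 × 0.01231 = 7.286 m³/day.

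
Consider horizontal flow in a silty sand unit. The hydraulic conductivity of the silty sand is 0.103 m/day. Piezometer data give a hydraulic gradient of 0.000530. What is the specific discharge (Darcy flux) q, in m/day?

5.46e-05

Hydraulic gradient i = 0.000530.
Specific discharge q = K · i = 0.1030 × 0.0005300 = 5.459e-05 m/day.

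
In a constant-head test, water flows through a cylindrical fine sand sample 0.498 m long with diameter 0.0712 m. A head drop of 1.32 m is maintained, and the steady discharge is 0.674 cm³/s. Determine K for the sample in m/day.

5.52

Cross-sectional area A = π·(d/2)² = π × (0.0712/2)² = 0.003982 m².
Convert discharge: 0.674 cm³/s = 6.740e-07 m³/s.
Darcy's law rearranged: K = Q·L / (A·Δh) = 6.740e-07 × 0.498 / (0.003982 × 1.32) = 6.387e-05 m/s = 5.518 m/day.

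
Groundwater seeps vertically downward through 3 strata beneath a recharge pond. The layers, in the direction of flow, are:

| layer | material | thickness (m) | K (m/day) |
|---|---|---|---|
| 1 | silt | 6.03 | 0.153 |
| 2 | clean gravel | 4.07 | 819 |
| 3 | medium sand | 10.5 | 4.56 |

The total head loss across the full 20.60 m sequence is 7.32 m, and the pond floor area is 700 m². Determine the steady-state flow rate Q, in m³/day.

Flow is perpendicular to layering, so the layers act in series and the equivalent K is the thickness-weighted harmonic mean.
Total thickness L = 6.03 + 4.07 + 10.5 = 20.60 m.
Σ(b_i/K_i) = 6.03/0.153 + 4.07/819 + 10.5/4.56 = 41.72 d.
K_eq = L / Σ(b_i/K_i) = 20.60 / 41.72 = 0.4938 m/day.
Q = K_eq · A · (Δh/L) = 0.4938 × 700 × (7.32/20.60) = 122.8 m³/day.

123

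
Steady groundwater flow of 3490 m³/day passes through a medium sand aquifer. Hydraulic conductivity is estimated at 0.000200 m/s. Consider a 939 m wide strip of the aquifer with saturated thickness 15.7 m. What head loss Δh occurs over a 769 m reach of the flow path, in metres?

Convert K: 0.000200 m/s × 86400 = 17.28 m/day.
Cross-sectional area A = 939 × 15.7 = 14742 m².
From Q = K·A·i, i = Q / (K·A) = 3490 / (17.28 × 14742) = 0.01370.
Head loss Δh = i · L = 0.01370 × 769 = 10.54 m.

10.5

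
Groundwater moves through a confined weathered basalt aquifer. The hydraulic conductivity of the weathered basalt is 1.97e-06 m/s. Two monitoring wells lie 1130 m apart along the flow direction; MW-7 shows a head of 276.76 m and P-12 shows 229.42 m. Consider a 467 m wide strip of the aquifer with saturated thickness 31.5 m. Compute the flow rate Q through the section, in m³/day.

105

Convert K: 1.97e-06 m/s × 86400 = 0.1702 m/day.
Cross-sectional area A = 467 × 31.5 = 14710 m².
Hydraulic gradient i = (276.76 − 229.42) / 1130 = 47.34 / 1130 = 0.04189.
Darcy's law: Q = K · A · i = 0.1702 × 14710 × 0.04189 = 104.9 m³/day.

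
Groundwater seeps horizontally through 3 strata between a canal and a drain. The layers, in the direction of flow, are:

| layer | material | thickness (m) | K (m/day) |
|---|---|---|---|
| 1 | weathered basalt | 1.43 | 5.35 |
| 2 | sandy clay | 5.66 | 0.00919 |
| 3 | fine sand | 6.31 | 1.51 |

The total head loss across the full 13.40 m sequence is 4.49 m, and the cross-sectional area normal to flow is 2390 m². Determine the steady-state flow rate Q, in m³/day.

17.3

Flow is perpendicular to layering, so the layers act in series and the equivalent K is the thickness-weighted harmonic mean.
Total thickness L = 1.43 + 5.66 + 6.31 = 13.40 m.
Σ(b_i/K_i) = 1.43/5.35 + 5.66/0.00919 + 6.31/1.51 = 620.3 d.
K_eq = L / Σ(b_i/K_i) = 13.40 / 620.3 = 0.02160 m/day.
Q = K_eq · A · (Δh/L) = 0.02160 × 2390 × (4.49/13.40) = 17.30 m³/day.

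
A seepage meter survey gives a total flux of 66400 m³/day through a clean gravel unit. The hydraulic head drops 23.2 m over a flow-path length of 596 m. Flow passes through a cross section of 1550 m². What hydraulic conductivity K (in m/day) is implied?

Hydraulic gradient i = Δh / L = 23.2 / 596 = 0.03893.
From Q = K·A·i, K = Q / (A·i) = 66400 / (1550 × 0.03893) = 1101 m/day.

1100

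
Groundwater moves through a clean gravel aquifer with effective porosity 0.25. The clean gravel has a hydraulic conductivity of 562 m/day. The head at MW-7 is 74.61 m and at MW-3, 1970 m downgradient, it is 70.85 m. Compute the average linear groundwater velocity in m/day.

4.29

Hydraulic gradient i = (74.61 − 70.85) / 1970 = 3.76 / 1970 = 0.001909.
Darcy flux q = K · i = 562.0 × 0.001909 = 1.073 m/day.
Seepage velocity v = q / n_e = 1.073 / 0.25 = 4.291 m/day.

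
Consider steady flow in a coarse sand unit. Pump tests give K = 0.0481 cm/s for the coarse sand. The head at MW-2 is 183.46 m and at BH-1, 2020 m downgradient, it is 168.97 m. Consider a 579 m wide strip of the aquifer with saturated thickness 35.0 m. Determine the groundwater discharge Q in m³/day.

6040

Convert K: 0.0481 cm/s × 864 = 41.56 m/day.
Cross-sectional area A = 579 × 35.0 = 20265 m².
Hydraulic gradient i = (183.46 − 168.97) / 2020 = 14.49 / 2020 = 0.007173.
Darcy's law: Q = K · A · i = 41.56 × 20265 × 0.007173 = 6041 m³/day.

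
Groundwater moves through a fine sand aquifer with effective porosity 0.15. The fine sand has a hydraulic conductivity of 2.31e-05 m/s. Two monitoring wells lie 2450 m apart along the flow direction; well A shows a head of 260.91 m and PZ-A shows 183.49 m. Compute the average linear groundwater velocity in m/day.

0.420

Convert K: 2.31e-05 m/s × 86400 = 1.996 m/day.
Hydraulic gradient i = (260.91 − 183.49) / 2450 = 77.42 / 2450 = 0.03160.
Darcy flux q = K · i = 1.996 × 0.03160 = 0.06307 m/day.
Seepage velocity v = q / n_e = 0.06307 / 0.15 = 0.4205 m/day.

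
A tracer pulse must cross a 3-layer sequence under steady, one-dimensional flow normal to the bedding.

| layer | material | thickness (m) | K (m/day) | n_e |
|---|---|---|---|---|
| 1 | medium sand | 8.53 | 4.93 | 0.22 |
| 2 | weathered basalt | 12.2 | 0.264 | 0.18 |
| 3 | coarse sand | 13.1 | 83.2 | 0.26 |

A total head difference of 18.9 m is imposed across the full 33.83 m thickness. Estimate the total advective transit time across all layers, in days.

19.0

With flow normal to the layers, continuity requires the same specific discharge q through every layer.
Σ(b_i/K_i) = 8.53/4.93 + 12.2/0.264 + 13.1/83.2 = 48.10 d.
q = Δh / Σ(b_i/K_i) = 18.9 / 48.10 = 0.3929 m/day.
In each layer the seepage velocity is v_i = q/n_i, so the layer transit time is t_i = b_i·n_i / q:
  layer 1 (medium sand): t_1 = 8.53 × 0.22 / 0.3929 = 4.776 d
  layer 2 (weathered basalt): t_2 = 12.2 × 0.18 / 0.3929 = 5.589 d
  layer 3 (coarse sand): t_3 = 13.1 × 0.26 / 0.3929 = 8.668 d
Total t = Σ t_i = 19.03 days.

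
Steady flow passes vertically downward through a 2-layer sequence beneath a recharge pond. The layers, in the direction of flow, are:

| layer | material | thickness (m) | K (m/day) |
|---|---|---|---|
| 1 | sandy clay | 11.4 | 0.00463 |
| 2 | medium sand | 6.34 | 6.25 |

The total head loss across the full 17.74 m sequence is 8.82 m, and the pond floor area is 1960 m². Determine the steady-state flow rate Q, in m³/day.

7.02

Flow is perpendicular to layering, so the layers act in series and the equivalent K is the thickness-weighted harmonic mean.
Total thickness L = 11.4 + 6.34 = 17.74 m.
Σ(b_i/K_i) = 11.4/0.00463 + 6.34/6.25 = 2463 d.
K_eq = L / Σ(b_i/K_i) = 17.74 / 2463 = 0.007202 m/day.
Q = K_eq · A · (Δh/L) = 0.007202 × 1960 × (8.82/17.74) = 7.018 m³/day.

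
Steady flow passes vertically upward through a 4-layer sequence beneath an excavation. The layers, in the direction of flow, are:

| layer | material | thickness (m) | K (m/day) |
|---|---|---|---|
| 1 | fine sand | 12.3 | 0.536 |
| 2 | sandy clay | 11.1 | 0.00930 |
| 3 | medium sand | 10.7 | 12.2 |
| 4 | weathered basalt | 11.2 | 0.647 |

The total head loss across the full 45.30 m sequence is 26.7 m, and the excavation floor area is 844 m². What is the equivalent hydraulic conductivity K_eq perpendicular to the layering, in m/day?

Flow is perpendicular to layering, so the layers act in series and the equivalent K is the thickness-weighted harmonic mean.
Total thickness L = 12.3 + 11.1 + 10.7 + 11.2 = 45.30 m.
Σ(b_i/K_i) = 12.3/0.536 + 11.1/0.00930 + 10.7/12.2 + 11.2/0.647 = 1235 d.
K_eq = L / Σ(b_i/K_i) = 45.30 / 1235 = 0.03669 m/day.

0.0367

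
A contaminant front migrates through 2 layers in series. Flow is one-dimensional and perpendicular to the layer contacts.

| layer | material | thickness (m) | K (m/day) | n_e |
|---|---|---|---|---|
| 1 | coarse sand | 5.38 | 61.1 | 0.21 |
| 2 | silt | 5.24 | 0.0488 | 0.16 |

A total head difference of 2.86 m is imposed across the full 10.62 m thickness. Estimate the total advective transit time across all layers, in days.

With flow normal to the layers, continuity requires the same specific discharge q through every layer.
Σ(b_i/K_i) = 5.38/61.1 + 5.24/0.0488 = 107.5 d.
q = Δh / Σ(b_i/K_i) = 2.86 / 107.5 = 0.02661 m/day.
In each layer the seepage velocity is v_i = q/n_i, so the layer transit time is t_i = b_i·n_i / q:
  layer 1 (coarse sand): t_1 = 5.38 × 0.21 / 0.02661 = 42.45 d
  layer 2 (silt): t_2 = 5.24 × 0.16 / 0.02661 = 31.50 d
Total t = Σ t_i = 73.96 days.

74.0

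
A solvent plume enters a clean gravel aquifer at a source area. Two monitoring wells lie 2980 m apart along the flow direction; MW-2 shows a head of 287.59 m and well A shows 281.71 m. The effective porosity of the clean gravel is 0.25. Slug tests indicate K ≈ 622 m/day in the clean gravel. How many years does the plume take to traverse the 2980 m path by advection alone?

1.66

Hydraulic gradient i = (287.59 − 281.71) / 2980 = 5.88 / 2980 = 0.001973.
Darcy flux q = K · i = 622.0 × 0.001973 = 1.227 m/day.
Seepage velocity v = q / n_e = 1.227 / 0.25 = 4.909 m/day.
Travel time t = L / v = 2980 / 4.909 = 607.0 days = 1.662 years.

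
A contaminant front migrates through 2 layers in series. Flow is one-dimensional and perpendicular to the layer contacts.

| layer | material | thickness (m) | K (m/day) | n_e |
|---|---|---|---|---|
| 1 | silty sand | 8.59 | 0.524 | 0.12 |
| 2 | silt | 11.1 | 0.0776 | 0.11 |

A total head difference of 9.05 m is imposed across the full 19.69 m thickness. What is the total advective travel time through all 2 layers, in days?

39.7

With flow normal to the layers, continuity requires the same specific discharge q through every layer.
Σ(b_i/K_i) = 8.59/0.524 + 11.1/0.0776 = 159.4 d.
q = Δh / Σ(b_i/K_i) = 9.05 / 159.4 = 0.05676 m/day.
In each layer the seepage velocity is v_i = q/n_i, so the layer transit time is t_i = b_i·n_i / q:
  layer 1 (silty sand): t_1 = 8.59 × 0.12 / 0.05676 = 18.16 d
  layer 2 (silt): t_2 = 11.1 × 0.11 / 0.05676 = 21.51 d
Total t = Σ t_i = 39.67 days.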